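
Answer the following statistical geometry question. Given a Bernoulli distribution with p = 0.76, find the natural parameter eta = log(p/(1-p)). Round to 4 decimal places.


Natural parameter for Bernoulli: eta = log(p/(1-p)).
p = 0.76, 1-p = 0.24.
p/(1-p) = 3.166667.
eta = log(3.166667) = 1.1527

1.1527


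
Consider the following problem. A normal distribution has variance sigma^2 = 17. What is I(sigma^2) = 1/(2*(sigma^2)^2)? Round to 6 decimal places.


Fisher information for variance: I(sigma^2) = 1/(2*sigma^4).
sigma^2 = 17, so sigma^4 = 289.
I = 1/(2*289) = 1/578 = 0.001730

0.001730


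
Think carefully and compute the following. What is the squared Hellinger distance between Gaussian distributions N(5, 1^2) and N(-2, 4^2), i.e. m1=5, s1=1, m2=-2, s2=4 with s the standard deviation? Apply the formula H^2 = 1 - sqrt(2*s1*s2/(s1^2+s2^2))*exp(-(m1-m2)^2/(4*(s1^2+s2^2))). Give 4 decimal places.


Squared Hellinger distance for Gaussians:
H^2 = 1 - sqrt(2*s1*s2/(s1^2+s2^2)) * exp(-(m1-m2)^2/(4*(s1^2+s2^2))).
s1^2 = 1, s2^2 = 16, s1^2+s2^2 = 17.
sqrt(2*1*4/(17)) = 0.685994.
(m1-m2)^2 = (7)^2 = 49.
exp(-49/(4*17)) = exp(-0.720588) = 0.486466.
H^2 = 1 - 0.685994*0.486466 = 0.6663

0.6663


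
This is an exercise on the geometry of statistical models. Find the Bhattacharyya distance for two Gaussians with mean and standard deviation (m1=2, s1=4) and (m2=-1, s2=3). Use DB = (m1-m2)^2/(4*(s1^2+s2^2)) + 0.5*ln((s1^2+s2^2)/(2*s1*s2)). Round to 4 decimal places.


Bhattacharyya distance between two Gaussians:
DB = (m1-m2)^2/(4*(s1^2+s2^2)) + (1/2)*ln((s1^2+s2^2)/(2*s1*s2)).
(m1-m2)^2 = (3)^2 = 9.
s1^2+s2^2 = 16 + 9 = 25.
term1 = 9/100 = 0.09.
term2 = 0.5*ln(25/24.0) = 0.020411.
DB = 0.09 + 0.020411 = 0.1104

0.1104


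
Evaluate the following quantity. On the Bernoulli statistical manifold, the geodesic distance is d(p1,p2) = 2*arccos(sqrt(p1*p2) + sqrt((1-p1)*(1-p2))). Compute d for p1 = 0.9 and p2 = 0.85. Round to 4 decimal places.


Geodesic distance on Bernoulli manifold:
d(p1,p2) = 2*arccos(sqrt(p1*p2) + sqrt((1-p1)*(1-p2))).
sqrt(p1*p2) = sqrt(0.9*0.85) = 0.874643.
sqrt((1-p1)*(1-p2)) = sqrt(0.1*0.15) = 0.122474.
arg = 0.874643 + 0.122474 = 0.997117.
d = 2*arccos(0.997117) = 0.1519

0.1519


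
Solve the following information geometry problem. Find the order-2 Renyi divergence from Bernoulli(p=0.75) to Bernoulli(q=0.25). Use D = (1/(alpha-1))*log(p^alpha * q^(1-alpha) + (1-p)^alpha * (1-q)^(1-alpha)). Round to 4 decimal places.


Renyi divergence of order alpha between Bernoulli distributions:
D = (1/(alpha-1))*log(p^alpha * q^(1-alpha) + (1-p)^alpha * (1-q)^(1-alpha)).
alpha = 2, p = 0.75, q = 0.25.
p^alpha * q^(1-alpha) = 0.75^2 * 0.25^-1 = 2.25.
(1-p)^alpha * (1-q)^(1-alpha) = 0.25^2 * 0.75^-1 = 0.083333.
sum = 2.25 + 0.083333 = 2.333333.
D = (1/1)*log(2.333333) = 0.8473

0.8473


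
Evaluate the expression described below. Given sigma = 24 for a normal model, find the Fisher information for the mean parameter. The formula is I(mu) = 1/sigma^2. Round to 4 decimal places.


The Fisher information for the mean of a normal distribution is I(mu) = 1/sigma^2.
sigma = 24, so sigma^2 = 576.
I(mu) = 1/576 = 0.0017

0.0017


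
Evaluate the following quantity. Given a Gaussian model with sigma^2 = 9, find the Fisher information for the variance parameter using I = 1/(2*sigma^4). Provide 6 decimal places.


Fisher information for variance: I(sigma^2) = 1/(2*sigma^4).
sigma^2 = 9, so sigma^4 = 81.
I = 1/(2*81) = 1/162 = 0.006173

0.006173


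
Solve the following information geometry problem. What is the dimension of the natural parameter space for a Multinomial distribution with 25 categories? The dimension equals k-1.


Exponential family dimension calculation:
For Multinomial with k=25 categories, dim = k-1 = 24.

24


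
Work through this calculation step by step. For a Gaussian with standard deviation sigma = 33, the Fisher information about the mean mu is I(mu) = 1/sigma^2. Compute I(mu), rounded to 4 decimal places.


The Fisher information for the mean of a normal distribution is I(mu) = 1/sigma^2.
sigma = 33, so sigma^2 = 1089.
I(mu) = 1/1089 = 0.0009

0.0009


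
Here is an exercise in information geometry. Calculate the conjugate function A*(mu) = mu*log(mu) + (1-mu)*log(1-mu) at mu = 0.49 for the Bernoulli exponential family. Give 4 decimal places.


Legendre transform for Bernoulli:
A*(mu) = mu*log(mu) + (1-mu)*log(1-mu).
mu = 0.49, 1-mu = 0.51.
mu*log(mu) = 0.49*log(0.49) = -0.349541.
(1-mu)*log(1-mu) = 0.51*log(0.51) = -0.343406.
A* = -0.349541 + -0.343406 = -0.6929

-0.6929


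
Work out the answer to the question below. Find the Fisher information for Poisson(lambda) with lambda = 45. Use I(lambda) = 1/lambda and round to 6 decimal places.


Fisher information for Poisson: I(lambda) = 1/lambda.
lambda = 45.
I(lambda) = 1/45 = 0.022222

0.022222


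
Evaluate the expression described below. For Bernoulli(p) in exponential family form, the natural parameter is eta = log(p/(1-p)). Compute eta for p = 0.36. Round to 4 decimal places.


Natural parameter for Bernoulli: eta = log(p/(1-p)).
p = 0.36, 1-p = 0.64.
p/(1-p) = 0.5625.
eta = log(0.5625) = -0.5754

-0.5754


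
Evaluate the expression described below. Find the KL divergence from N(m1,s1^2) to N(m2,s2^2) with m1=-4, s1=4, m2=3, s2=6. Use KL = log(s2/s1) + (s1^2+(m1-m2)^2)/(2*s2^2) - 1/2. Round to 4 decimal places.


KL divergence between normal distributions:
KL = log(s2/s1) + (s1^2 + (m1-m2)^2)/(2*s2^2) - 1/2.
log(6/4) = 0.405465.
(4^2 + (-4-3)^2)/(2*6^2) = (16 + 49)/72 = 0.902778.
KL = 0.405465 + 0.902778 - 0.5 = 0.8082

0.8082


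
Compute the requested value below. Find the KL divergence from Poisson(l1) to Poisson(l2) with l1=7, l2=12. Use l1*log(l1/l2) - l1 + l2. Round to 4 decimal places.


KL divergence for Poisson:
KL = l1*log(l1/l2) - l1 + l2.
l1 = 7, l2 = 12.
log(7/12) = -0.538997.
l1*log(l1/l2) = 7 * -0.538997 = -3.772976.
KL = -3.772976 - 7 + 12 = 1.2270

1.2270


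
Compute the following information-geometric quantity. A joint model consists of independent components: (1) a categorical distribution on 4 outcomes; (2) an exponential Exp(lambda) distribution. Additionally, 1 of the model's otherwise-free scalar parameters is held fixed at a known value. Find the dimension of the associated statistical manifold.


The dimension of a statistical manifold equals the number of free
(independent) real parameters of the model. For a product of independent
blocks the parameter counts add.
- categorical on 4 outcomes (probabilities sum to 1): 4-1 = 3.
- exponential (lambda): 1.
Total = 3 + 1 = 4.
1 parameter(s) fixed at known values: 4 - 1 = 3.
Dimension = 3

3


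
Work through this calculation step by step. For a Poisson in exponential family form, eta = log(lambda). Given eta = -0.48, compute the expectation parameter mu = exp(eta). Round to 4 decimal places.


Expectation parameter for Poisson exponential family:
mu = exp(eta).
eta = -0.48.
mu = exp(-0.48) = 0.6188

0.6188


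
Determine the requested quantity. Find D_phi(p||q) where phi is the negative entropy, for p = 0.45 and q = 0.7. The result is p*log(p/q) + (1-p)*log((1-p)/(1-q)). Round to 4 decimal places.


Bregman divergence with negative entropy generator:
D = p*log(p/q) + (1-p)*log((1-p)/(1-q)).
p = 0.45, q = 0.7.
p*log(p/q) = 0.45*log(0.45/0.7) = -0.198825.
(1-p)*log((1-p)/(1-q)) = 0.55*log(0.55/0.3) = 0.333375.
D = -0.198825 + 0.333375 = 0.1345

0.1345


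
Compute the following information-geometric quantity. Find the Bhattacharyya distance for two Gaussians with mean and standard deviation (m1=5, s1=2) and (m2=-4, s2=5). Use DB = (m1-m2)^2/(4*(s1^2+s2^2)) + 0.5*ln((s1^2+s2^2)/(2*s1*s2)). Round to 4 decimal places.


Bhattacharyya distance between two Gaussians:
DB = (m1-m2)^2/(4*(s1^2+s2^2)) + (1/2)*ln((s1^2+s2^2)/(2*s1*s2)).
(m1-m2)^2 = (9)^2 = 81.
s1^2+s2^2 = 4 + 25 = 29.
term1 = 81/116 = 0.698276.
term2 = 0.5*ln(29/20.0) = 0.185782.
DB = 0.698276 + 0.185782 = 0.8841

0.8841


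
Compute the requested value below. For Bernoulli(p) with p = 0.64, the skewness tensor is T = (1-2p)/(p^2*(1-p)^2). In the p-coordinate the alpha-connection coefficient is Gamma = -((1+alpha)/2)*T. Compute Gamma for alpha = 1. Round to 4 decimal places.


Skewness (Amari-Chentsov) tensor: T = (1-2p)/(p^2*(1-p)^2).
p = 0.64, 1-2p = -0.28, p^2 = 0.4096, (1-p)^2 = 0.1296.
T = -0.28/(0.4096 * 0.1296) = -5.274643.
In the p-coordinate, Gamma^(alpha) = Gamma^(0) - (alpha/2)*T with Gamma^(0) = (1/2)*g'(p) = -T/2,
so Gamma^(alpha) = -((1+alpha)/2)*T.
alpha = 1, -(1+alpha)/2 = -1.0.
Gamma = -1.0 * -5.274643 = 5.2746

5.2746


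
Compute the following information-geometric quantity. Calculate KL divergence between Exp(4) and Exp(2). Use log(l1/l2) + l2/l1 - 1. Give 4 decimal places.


KL divergence for exponential family:
KL = log(l1/l2) + l2/l1 - 1.
log(4/2) = 0.693147.
2/4 = 0.5.
KL = 0.693147 + 0.5 - 1 = 0.1931

0.1931


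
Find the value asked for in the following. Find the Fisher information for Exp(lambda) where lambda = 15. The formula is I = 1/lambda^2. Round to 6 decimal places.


Fisher information for exponential: I(lambda) = 1/lambda^2.
lambda = 15, lambda^2 = 225.
I = 1/225 = 0.004444

0.004444


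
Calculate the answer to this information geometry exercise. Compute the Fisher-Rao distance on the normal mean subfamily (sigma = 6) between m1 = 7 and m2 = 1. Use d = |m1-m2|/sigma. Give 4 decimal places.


On the fixed-variance normal subfamily, geodesic distance = |m1-m2|/sigma.
|7 - 1| = 6.
sigma = 6.
d = 6/6 = 1.0000

1.0000


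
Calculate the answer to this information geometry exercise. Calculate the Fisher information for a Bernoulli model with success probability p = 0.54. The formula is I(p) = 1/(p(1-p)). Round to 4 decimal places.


For Bernoulli(p), Fisher information is I(p) = 1/(p*(1-p)).
p = 0.54, 1-p = 0.46.
p*(1-p) = 0.2484.
I(p) = 1/0.2484 = 4.0258

4.0258


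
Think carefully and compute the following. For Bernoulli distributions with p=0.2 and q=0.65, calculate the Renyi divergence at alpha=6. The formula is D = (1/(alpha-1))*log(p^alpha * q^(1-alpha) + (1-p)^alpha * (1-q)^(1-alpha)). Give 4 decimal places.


Renyi divergence of order alpha between Bernoulli distributions:
D = (1/(alpha-1))*log(p^alpha * q^(1-alpha) + (1-p)^alpha * (1-q)^(1-alpha)).
alpha = 6, p = 0.2, q = 0.65.
p^alpha * q^(1-alpha) = 0.2^6 * 0.65^-5 = 0.000552.
(1-p)^alpha * (1-q)^(1-alpha) = 0.8^6 * 0.35^-5 = 49.911394.
sum = 0.000552 + 49.911394 = 49.911946.
D = (1/5)*log(49.911946) = 0.7821

0.7821


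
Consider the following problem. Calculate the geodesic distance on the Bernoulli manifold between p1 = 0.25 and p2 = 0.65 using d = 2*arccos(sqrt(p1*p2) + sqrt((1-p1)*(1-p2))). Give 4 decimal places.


Geodesic distance on Bernoulli manifold:
d(p1,p2) = 2*arccos(sqrt(p1*p2) + sqrt((1-p1)*(1-p2))).
sqrt(p1*p2) = sqrt(0.25*0.65) = 0.403113.
sqrt((1-p1)*(1-p2)) = sqrt(0.75*0.35) = 0.512348.
arg = 0.403113 + 0.512348 = 0.91546.
d = 2*arccos(0.91546) = 0.8283

0.8283


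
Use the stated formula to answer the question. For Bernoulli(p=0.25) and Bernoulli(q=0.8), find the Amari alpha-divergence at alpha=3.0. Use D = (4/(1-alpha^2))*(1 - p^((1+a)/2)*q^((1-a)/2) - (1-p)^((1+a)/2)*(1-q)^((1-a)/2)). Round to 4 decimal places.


Amari alpha-divergence:
D = (4/(1-alpha^2))*(1 - p^((1+a)/2)*q^((1-a)/2) - (1-p)^((1+a)/2)*(1-q)^((1-a)/2)).
alpha = 3.0, p = 0.25, q = 0.8.
e1 = (1+alpha)/2 = 2.0, e2 = (1-alpha)/2 = -1.0.
t1 = p^e1 * q^e2 = 0.25^2.0 * 0.8^-1.0 = 0.078125.
t2 = (1-p)^e1 * (1-q)^e2 = 0.75^2.0 * 0.2^-1.0 = 2.8125.
4/(1-alpha^2) = -0.5.
D = -0.5*(1 - 0.078125 - 2.8125) = 0.9453

0.9453


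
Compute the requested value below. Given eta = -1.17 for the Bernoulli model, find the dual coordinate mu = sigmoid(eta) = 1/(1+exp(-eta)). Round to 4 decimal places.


Dual coordinate (expectation parameter) for Bernoulli:
mu = 1/(1+exp(-eta)).
eta = -1.17.
exp(-eta) = exp(1.17) = 3.221993.
mu = 1/(1+3.221993) = 0.2369

0.2369


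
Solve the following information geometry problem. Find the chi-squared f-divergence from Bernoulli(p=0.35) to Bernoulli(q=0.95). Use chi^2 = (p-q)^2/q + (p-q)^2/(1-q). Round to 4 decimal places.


Chi-squared divergence between Bernoulli distributions:
chi^2 = (p-q)^2/q + (p-q)^2/(1-q).
p = 0.35, q = 0.95, p-q = -0.6.
(p-q)^2 = 0.36.
term1 = 0.36/0.95 = 0.378947.
term2 = 0.36/0.05 = 7.2.
chi^2 = 0.378947 + 7.2 = 7.5789

7.5789


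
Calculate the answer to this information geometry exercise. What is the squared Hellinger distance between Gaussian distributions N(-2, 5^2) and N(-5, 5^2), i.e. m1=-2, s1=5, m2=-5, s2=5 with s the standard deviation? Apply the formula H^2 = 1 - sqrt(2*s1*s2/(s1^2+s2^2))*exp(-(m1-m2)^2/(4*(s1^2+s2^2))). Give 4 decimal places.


Squared Hellinger distance for Gaussians:
H^2 = 1 - sqrt(2*s1*s2/(s1^2+s2^2)) * exp(-(m1-m2)^2/(4*(s1^2+s2^2))).
s1^2 = 25, s2^2 = 25, s1^2+s2^2 = 50.
sqrt(2*5*5/(50)) = 1.0.
(m1-m2)^2 = (3)^2 = 9.
exp(-9/(4*50)) = exp(-0.045) = 0.955997.
H^2 = 1 - 1.0*0.955997 = 0.0440

0.0440


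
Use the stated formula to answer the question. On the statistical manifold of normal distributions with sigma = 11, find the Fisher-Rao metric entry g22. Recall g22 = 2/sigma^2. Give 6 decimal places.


For the 2-parameter normal family, the Fisher metric has:
  g11 = 1/sigma^2, g22 = 2/sigma^2.
sigma = 11, sigma^2 = 121.
g22 = 0.016529

0.016529


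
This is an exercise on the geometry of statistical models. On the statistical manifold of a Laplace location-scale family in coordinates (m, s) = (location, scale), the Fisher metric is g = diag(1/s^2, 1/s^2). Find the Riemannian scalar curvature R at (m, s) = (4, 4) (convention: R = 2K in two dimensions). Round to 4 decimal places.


The metric has the form g = (A dm^2 + B ds^2)/s^2 with A = 1, B = 1.
Substitute u = sqrt(A/B)*m: g = B*(du^2 + ds^2)/s^2, i.e. B times the
Poincare upper half-plane metric, which has constant Gaussian curvature -1.
Scaling a 2D metric by a constant c divides the Gaussian curvature by c,
so K = -1/B = -1/(1) = -1.0000 everywhere (the point (m, s) = (4, 4) is irrelevant:
the curvature is constant).
Scalar curvature in dimension 2: R = 2K = -2/(1) = -2.0000.

-2.0000


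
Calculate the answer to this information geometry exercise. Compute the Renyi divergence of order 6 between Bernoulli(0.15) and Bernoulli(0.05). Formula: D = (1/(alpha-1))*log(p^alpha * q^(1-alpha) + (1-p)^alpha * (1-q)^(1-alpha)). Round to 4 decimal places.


Renyi divergence of order alpha between Bernoulli distributions:
D = (1/(alpha-1))*log(p^alpha * q^(1-alpha) + (1-p)^alpha * (1-q)^(1-alpha)).
alpha = 6, p = 0.15, q = 0.05.
p^alpha * q^(1-alpha) = 0.15^6 * 0.05^-5 = 36.45.
(1-p)^alpha * (1-q)^(1-alpha) = 0.85^6 * 0.95^-5 = 0.487411.
sum = 36.45 + 0.487411 = 36.937411.
D = (1/5)*log(36.937411) = 0.7218

0.7218


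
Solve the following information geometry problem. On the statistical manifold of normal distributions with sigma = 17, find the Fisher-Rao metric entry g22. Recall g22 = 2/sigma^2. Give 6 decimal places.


For the 2-parameter normal family, the Fisher metric has:
  g11 = 1/sigma^2, g22 = 2/sigma^2.
sigma = 17, sigma^2 = 289.
g22 = 0.006920

0.006920


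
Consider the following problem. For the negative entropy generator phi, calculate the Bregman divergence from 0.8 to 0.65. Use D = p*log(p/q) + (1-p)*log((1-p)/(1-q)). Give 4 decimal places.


Bregman divergence with negative entropy generator:
D = p*log(p/q) + (1-p)*log((1-p)/(1-q)).
p = 0.8, q = 0.65.
p*log(p/q) = 0.8*log(0.8/0.65) = 0.166111.
(1-p)*log((1-p)/(1-q)) = 0.2*log(0.2/0.35) = -0.111923.
D = 0.166111 + -0.111923 = 0.0542

0.0542


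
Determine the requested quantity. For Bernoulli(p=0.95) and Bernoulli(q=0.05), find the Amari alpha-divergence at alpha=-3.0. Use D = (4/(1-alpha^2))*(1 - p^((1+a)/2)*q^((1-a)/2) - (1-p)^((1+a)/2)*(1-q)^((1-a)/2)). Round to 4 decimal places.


Amari alpha-divergence:
D = (4/(1-alpha^2))*(1 - p^((1+a)/2)*q^((1-a)/2) - (1-p)^((1+a)/2)*(1-q)^((1-a)/2)).
alpha = -3.0, p = 0.95, q = 0.05.
e1 = (1+alpha)/2 = -1.0, e2 = (1-alpha)/2 = 2.0.
t1 = p^e1 * q^e2 = 0.95^-1.0 * 0.05^2.0 = 0.002632.
t2 = (1-p)^e1 * (1-q)^e2 = 0.05^-1.0 * 0.95^2.0 = 18.05.
4/(1-alpha^2) = -0.5.
D = -0.5*(1 - 0.002632 - 18.05) = 8.5263

8.5263


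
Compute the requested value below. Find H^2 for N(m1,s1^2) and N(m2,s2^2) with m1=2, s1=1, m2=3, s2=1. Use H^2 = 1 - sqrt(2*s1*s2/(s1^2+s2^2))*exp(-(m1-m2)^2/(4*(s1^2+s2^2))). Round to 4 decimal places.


Squared Hellinger distance for Gaussians:
H^2 = 1 - sqrt(2*s1*s2/(s1^2+s2^2)) * exp(-(m1-m2)^2/(4*(s1^2+s2^2))).
s1^2 = 1, s2^2 = 1, s1^2+s2^2 = 2.
sqrt(2*1*1/(2)) = 1.0.
(m1-m2)^2 = (-1)^2 = 1.
exp(-1/(4*2)) = exp(-0.125) = 0.882497.
H^2 = 1 - 1.0*0.882497 = 0.1175

0.1175


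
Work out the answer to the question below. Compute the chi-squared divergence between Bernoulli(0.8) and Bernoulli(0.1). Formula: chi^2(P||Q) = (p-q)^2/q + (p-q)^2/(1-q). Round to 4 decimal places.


Chi-squared divergence between Bernoulli distributions:
chi^2 = (p-q)^2/q + (p-q)^2/(1-q).
p = 0.8, q = 0.1, p-q = 0.7.
(p-q)^2 = 0.49.
term1 = 0.49/0.1 = 4.9.
term2 = 0.49/0.9 = 0.544444.
chi^2 = 4.9 + 0.544444 = 5.4444

5.4444


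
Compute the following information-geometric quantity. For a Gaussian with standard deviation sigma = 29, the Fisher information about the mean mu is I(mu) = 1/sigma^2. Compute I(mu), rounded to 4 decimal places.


The Fisher information for the mean of a normal distribution is I(mu) = 1/sigma^2.
sigma = 29, so sigma^2 = 841.
I(mu) = 1/841 = 0.0012

0.0012


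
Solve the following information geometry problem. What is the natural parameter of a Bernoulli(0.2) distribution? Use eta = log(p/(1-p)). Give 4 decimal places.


Natural parameter for Bernoulli: eta = log(p/(1-p)).
p = 0.2, 1-p = 0.8.
p/(1-p) = 0.25.
eta = log(0.25) = -1.3863

-1.3863


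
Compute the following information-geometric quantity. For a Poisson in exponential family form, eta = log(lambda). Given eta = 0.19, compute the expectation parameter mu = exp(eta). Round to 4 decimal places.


Expectation parameter for Poisson exponential family:
mu = exp(eta).
eta = 0.19.
mu = exp(0.19) = 1.2092

1.2092


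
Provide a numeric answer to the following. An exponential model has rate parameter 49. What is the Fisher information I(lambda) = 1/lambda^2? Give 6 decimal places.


Fisher information for exponential: I(lambda) = 1/lambda^2.
lambda = 49, lambda^2 = 2401.
I = 1/2401 = 0.000416

0.000416


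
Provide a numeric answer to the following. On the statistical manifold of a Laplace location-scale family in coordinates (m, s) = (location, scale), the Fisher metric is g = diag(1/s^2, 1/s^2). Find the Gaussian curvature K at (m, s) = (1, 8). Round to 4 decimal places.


The metric has the form g = (A dm^2 + B ds^2)/s^2 with A = 1, B = 1.
Substitute u = sqrt(A/B)*m: g = B*(du^2 + ds^2)/s^2, i.e. B times the
Poincare upper half-plane metric, which has constant Gaussian curvature -1.
Scaling a 2D metric by a constant c divides the Gaussian curvature by c,
so K = -1/B = -1/(1) = -1.0000 everywhere (the point (m, s) = (1, 8) is irrelevant:
the curvature is constant).
The requested Gaussian curvature is K = -1.0000.

-1.0000


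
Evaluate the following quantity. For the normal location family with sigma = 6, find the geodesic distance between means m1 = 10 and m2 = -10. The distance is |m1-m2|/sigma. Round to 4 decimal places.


On the fixed-variance normal subfamily, geodesic distance = |m1-m2|/sigma.
|10 - -10| = 20.
sigma = 6.
d = 20/6 = 3.3333

3.3333


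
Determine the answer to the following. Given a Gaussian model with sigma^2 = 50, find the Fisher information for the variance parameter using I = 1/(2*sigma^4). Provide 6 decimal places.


Fisher information for variance: I(sigma^2) = 1/(2*sigma^4).
sigma^2 = 50, so sigma^4 = 2500.
I = 1/(2*2500) = 1/5000 = 0.000200

0.000200


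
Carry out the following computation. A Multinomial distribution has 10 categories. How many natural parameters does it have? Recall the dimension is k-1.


Exponential family dimension calculation:
For Multinomial with k=10 categories, dim = k-1 = 9.

9


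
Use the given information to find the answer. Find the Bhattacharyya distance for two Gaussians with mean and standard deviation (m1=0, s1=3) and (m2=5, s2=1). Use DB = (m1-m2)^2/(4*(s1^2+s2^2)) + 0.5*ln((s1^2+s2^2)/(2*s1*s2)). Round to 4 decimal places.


Bhattacharyya distance between two Gaussians:
DB = (m1-m2)^2/(4*(s1^2+s2^2)) + (1/2)*ln((s1^2+s2^2)/(2*s1*s2)).
(m1-m2)^2 = (-5)^2 = 25.
s1^2+s2^2 = 9 + 1 = 10.
term1 = 25/40 = 0.625.
term2 = 0.5*ln(10/6.0) = 0.255413.
DB = 0.625 + 0.255413 = 0.8804

0.8804


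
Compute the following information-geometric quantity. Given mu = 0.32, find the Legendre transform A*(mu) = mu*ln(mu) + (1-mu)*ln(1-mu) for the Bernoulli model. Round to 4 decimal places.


Legendre transform for Bernoulli:
A*(mu) = mu*log(mu) + (1-mu)*log(1-mu).
mu = 0.32, 1-mu = 0.68.
mu*log(mu) = 0.32*log(0.32) = -0.364619.
(1-mu)*log(1-mu) = 0.68*log(0.68) = -0.26225.
A* = -0.364619 + -0.26225 = -0.6269

-0.6269


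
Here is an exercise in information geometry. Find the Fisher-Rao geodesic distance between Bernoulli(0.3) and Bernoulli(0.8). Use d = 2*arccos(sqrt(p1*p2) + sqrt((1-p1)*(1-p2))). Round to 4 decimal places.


Geodesic distance on Bernoulli manifold:
d(p1,p2) = 2*arccos(sqrt(p1*p2) + sqrt((1-p1)*(1-p2))).
sqrt(p1*p2) = sqrt(0.3*0.8) = 0.489898.
sqrt((1-p1)*(1-p2)) = sqrt(0.7*0.2) = 0.374166.
arg = 0.489898 + 0.374166 = 0.864064.
d = 2*arccos(0.864064) = 1.0550

1.0550


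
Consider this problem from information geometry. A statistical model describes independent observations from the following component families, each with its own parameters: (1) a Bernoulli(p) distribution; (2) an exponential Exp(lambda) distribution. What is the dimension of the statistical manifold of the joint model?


The dimension of a statistical manifold equals the number of free
(independent) real parameters of the model. For a product of independent
blocks the parameter counts add.
- Bernoulli (p): 1.
- exponential (lambda): 1.
Total = 1 + 1 = 2.
Dimension = 2

2


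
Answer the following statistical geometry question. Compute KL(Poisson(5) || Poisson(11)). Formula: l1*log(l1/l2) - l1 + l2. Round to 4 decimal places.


KL divergence for Poisson:
KL = l1*log(l1/l2) - l1 + l2.
l1 = 5, l2 = 11.
log(5/11) = -0.788457.
l1*log(l1/l2) = 5 * -0.788457 = -3.942287.
KL = -3.942287 - 5 + 11 = 2.0577

2.0577


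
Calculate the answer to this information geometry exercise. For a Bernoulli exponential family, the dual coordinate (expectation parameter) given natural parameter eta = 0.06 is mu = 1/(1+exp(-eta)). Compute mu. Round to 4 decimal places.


Dual coordinate (expectation parameter) for Bernoulli:
mu = 1/(1+exp(-eta)).
eta = 0.06.
exp(-eta) = exp(-0.06) = 0.941765.
mu = 1/(1+0.941765) = 0.5150

0.5150


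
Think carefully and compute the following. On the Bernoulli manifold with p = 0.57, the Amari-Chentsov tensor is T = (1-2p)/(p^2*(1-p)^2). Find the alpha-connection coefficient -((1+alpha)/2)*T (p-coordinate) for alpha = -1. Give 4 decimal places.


Skewness (Amari-Chentsov) tensor: T = (1-2p)/(p^2*(1-p)^2).
p = 0.57, 1-2p = -0.14, p^2 = 0.3249, (1-p)^2 = 0.1849.
T = -0.14/(0.3249 * 0.1849) = -2.330459.
In the p-coordinate, Gamma^(alpha) = Gamma^(0) - (alpha/2)*T with Gamma^(0) = (1/2)*g'(p) = -T/2,
so Gamma^(alpha) = -((1+alpha)/2)*T.
alpha = -1, -(1+alpha)/2 = 0.0.
Gamma = 0.0 * -2.330459 = 0.0000

0.0000


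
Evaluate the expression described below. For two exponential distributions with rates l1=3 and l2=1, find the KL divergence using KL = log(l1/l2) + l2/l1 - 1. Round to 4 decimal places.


KL divergence for exponential family:
KL = log(l1/l2) + l2/l1 - 1.
log(3/1) = 1.098612.
1/3 = 0.333333.
KL = 1.098612 + 0.333333 - 1 = 0.4319

0.4319


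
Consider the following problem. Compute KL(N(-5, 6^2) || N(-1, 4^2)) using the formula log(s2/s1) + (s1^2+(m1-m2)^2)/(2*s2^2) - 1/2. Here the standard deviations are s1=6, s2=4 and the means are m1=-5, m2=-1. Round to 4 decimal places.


KL divergence between normal distributions:
KL = log(s2/s1) + (s1^2 + (m1-m2)^2)/(2*s2^2) - 1/2.
log(4/6) = -0.405465.
(6^2 + (-5--1)^2)/(2*4^2) = (36 + 16)/32 = 1.625.
KL = -0.405465 + 1.625 - 0.5 = 0.7195

0.7195


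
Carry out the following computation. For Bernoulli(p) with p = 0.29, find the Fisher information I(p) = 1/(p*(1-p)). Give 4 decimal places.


For Bernoulli(p), Fisher information is I(p) = 1/(p*(1-p)).
p = 0.29, 1-p = 0.71.
p*(1-p) = 0.2059.
I(p) = 1/0.2059 = 4.8567

4.8567


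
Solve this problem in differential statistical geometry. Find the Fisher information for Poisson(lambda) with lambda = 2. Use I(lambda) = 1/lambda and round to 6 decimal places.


Fisher information for Poisson: I(lambda) = 1/lambda.
lambda = 2.
I(lambda) = 1/2 = 0.500000

0.500000


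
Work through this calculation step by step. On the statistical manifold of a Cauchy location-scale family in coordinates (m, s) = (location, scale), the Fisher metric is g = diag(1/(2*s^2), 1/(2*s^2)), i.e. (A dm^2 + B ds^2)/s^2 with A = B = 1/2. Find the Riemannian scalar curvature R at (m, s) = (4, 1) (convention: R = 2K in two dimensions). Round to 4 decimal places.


The metric has the form g = (A dm^2 + B ds^2)/s^2 with A = 1/2, B = 1/2.
Substitute u = sqrt(A/B)*m: g = B*(du^2 + ds^2)/s^2, i.e. B times the
Poincare upper half-plane metric, which has constant Gaussian curvature -1.
Scaling a 2D metric by a constant c divides the Gaussian curvature by c,
so K = -1/B = -1/(1/2) = -2.0000 everywhere (the point (m, s) = (4, 1) is irrelevant:
the curvature is constant).
Scalar curvature in dimension 2: R = 2K = -2/(1/2) = -4.0000.

-4.0000


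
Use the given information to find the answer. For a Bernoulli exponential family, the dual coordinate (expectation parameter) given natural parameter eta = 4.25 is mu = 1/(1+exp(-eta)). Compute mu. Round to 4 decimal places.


Dual coordinate (expectation parameter) for Bernoulli:
mu = 1/(1+exp(-eta)).
eta = 4.25.
exp(-eta) = exp(-4.25) = 0.014264.
mu = 1/(1+0.014264) = 0.9859

0.9859


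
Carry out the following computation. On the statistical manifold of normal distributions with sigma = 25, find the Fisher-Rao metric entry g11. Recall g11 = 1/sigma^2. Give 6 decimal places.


For the 2-parameter normal family, the Fisher metric has:
  g11 = 1/sigma^2, g22 = 2/sigma^2.
sigma = 25, sigma^2 = 625.
g11 = 0.001600

0.001600


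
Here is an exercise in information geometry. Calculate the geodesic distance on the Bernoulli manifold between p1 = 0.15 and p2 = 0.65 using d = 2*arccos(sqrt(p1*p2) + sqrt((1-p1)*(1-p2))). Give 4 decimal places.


Geodesic distance on Bernoulli manifold:
d(p1,p2) = 2*arccos(sqrt(p1*p2) + sqrt((1-p1)*(1-p2))).
sqrt(p1*p2) = sqrt(0.15*0.65) = 0.31225.
sqrt((1-p1)*(1-p2)) = sqrt(0.85*0.35) = 0.545436.
arg = 0.31225 + 0.545436 = 0.857686.
d = 2*arccos(0.857686) = 1.0801

1.0801


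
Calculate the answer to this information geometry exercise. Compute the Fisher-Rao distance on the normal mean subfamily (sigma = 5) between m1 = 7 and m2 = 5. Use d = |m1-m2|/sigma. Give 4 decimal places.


On the fixed-variance normal subfamily, geodesic distance = |m1-m2|/sigma.
|7 - 5| = 2.
sigma = 5.
d = 2/5 = 0.4000

0.4000


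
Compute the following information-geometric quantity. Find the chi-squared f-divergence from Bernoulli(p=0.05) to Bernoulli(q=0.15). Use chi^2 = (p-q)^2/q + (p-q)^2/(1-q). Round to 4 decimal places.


Chi-squared divergence between Bernoulli distributions:
chi^2 = (p-q)^2/q + (p-q)^2/(1-q).
p = 0.05, q = 0.15, p-q = -0.1.
(p-q)^2 = 0.01.
term1 = 0.01/0.15 = 0.066667.
term2 = 0.01/0.85 = 0.011765.
chi^2 = 0.066667 + 0.011765 = 0.0784

0.0784


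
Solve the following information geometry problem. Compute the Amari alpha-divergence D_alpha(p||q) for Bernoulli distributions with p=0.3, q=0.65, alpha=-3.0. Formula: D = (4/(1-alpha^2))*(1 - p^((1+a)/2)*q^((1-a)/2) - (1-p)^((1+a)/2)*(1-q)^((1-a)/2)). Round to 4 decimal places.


Amari alpha-divergence:
D = (4/(1-alpha^2))*(1 - p^((1+a)/2)*q^((1-a)/2) - (1-p)^((1+a)/2)*(1-q)^((1-a)/2)).
alpha = -3.0, p = 0.3, q = 0.65.
e1 = (1+alpha)/2 = -1.0, e2 = (1-alpha)/2 = 2.0.
t1 = p^e1 * q^e2 = 0.3^-1.0 * 0.65^2.0 = 1.408333.
t2 = (1-p)^e1 * (1-q)^e2 = 0.7^-1.0 * 0.35^2.0 = 0.175.
4/(1-alpha^2) = -0.5.
D = -0.5*(1 - 1.408333 - 0.175) = 0.2917

0.2917


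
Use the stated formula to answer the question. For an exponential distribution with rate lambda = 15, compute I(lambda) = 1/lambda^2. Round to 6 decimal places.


Fisher information for exponential: I(lambda) = 1/lambda^2.
lambda = 15, lambda^2 = 225.
I = 1/225 = 0.004444

0.004444


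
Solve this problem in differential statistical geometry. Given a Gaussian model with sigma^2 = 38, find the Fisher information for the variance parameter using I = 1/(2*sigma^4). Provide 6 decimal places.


Fisher information for variance: I(sigma^2) = 1/(2*sigma^4).
sigma^2 = 38, so sigma^4 = 1444.
I = 1/(2*1444) = 1/2888 = 0.000346

0.000346


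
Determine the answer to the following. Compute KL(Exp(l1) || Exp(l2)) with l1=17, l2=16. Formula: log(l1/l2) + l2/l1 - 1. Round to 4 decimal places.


KL divergence for exponential family:
KL = log(l1/l2) + l2/l1 - 1.
log(17/16) = 0.060625.
16/17 = 0.941176.
KL = 0.060625 + 0.941176 - 1 = 0.0018

0.0018


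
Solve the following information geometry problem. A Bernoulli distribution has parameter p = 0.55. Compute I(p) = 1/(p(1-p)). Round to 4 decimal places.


For Bernoulli(p), Fisher information is I(p) = 1/(p*(1-p)).
p = 0.55, 1-p = 0.45.
p*(1-p) = 0.2475.
I(p) = 1/0.2475 = 4.0404

4.0404


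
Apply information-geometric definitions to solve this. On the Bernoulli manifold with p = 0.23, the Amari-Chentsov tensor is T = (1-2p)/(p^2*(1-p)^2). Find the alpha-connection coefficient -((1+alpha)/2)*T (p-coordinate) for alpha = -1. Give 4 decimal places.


Skewness (Amari-Chentsov) tensor: T = (1-2p)/(p^2*(1-p)^2).
p = 0.23, 1-2p = 0.54, p^2 = 0.0529, (1-p)^2 = 0.5929.
T = 0.54/(0.0529 * 0.5929) = 17.216967.
In the p-coordinate, Gamma^(alpha) = Gamma^(0) - (alpha/2)*T with Gamma^(0) = (1/2)*g'(p) = -T/2,
so Gamma^(alpha) = -((1+alpha)/2)*T.
alpha = -1, -(1+alpha)/2 = 0.0.
Gamma = 0.0 * 17.216967 = 0.0000

0.0000


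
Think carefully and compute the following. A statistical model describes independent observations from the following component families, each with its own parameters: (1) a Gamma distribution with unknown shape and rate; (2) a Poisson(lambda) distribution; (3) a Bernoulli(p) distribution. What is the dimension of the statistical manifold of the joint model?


The dimension of a statistical manifold equals the number of free
(independent) real parameters of the model. For a product of independent
blocks the parameter counts add.
- Gamma (shape, rate): 2.
- Poisson (lambda): 1.
- Bernoulli (p): 1.
Total = 2 + 1 + 1 = 4.
Dimension = 4

4


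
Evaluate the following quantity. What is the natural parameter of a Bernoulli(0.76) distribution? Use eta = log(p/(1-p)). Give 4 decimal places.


Natural parameter for Bernoulli: eta = log(p/(1-p)).
p = 0.76, 1-p = 0.24.
p/(1-p) = 3.166667.
eta = log(3.166667) = 1.1527

1.1527


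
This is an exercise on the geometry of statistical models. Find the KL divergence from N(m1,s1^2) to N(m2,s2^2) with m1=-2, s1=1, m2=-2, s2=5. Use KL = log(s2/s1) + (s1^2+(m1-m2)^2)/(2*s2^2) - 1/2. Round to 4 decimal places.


KL divergence between normal distributions:
KL = log(s2/s1) + (s1^2 + (m1-m2)^2)/(2*s2^2) - 1/2.
log(5/1) = 1.609438.
(1^2 + (-2--2)^2)/(2*5^2) = (1 + 0)/50 = 0.02.
KL = 1.609438 + 0.02 - 0.5 = 1.1294

1.1294


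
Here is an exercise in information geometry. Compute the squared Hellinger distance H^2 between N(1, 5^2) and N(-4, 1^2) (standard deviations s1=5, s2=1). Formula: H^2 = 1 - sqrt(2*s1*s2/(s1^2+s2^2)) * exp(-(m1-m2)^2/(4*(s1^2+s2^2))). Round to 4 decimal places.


Squared Hellinger distance for Gaussians:
H^2 = 1 - sqrt(2*s1*s2/(s1^2+s2^2)) * exp(-(m1-m2)^2/(4*(s1^2+s2^2))).
s1^2 = 25, s2^2 = 1, s1^2+s2^2 = 26.
sqrt(2*5*1/(26)) = 0.620174.
(m1-m2)^2 = (5)^2 = 25.
exp(-25/(4*26)) = exp(-0.240385) = 0.786325.
H^2 = 1 - 0.620174*0.786325 = 0.5123

0.5123


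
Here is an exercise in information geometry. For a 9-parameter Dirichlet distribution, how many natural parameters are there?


Exponential family dimension calculation:
Dirichlet with 9 components has 9 natural parameters.

9


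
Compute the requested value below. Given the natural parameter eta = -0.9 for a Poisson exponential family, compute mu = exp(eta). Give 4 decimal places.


Expectation parameter for Poisson exponential family:
mu = exp(eta).
eta = -0.9.
mu = exp(-0.9) = 0.4066

0.4066


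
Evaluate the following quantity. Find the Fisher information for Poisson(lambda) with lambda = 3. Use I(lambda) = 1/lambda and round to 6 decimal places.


Fisher information for Poisson: I(lambda) = 1/lambda.
lambda = 3.
I(lambda) = 1/3 = 0.333333

0.333333


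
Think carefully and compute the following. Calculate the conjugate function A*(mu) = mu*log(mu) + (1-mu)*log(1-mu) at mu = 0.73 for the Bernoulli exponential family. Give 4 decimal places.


Legendre transform for Bernoulli:
A*(mu) = mu*log(mu) + (1-mu)*log(1-mu).
mu = 0.73, 1-mu = 0.27.
mu*log(mu) = 0.73*log(0.73) = -0.229739.
(1-mu)*log(1-mu) = 0.27*log(0.27) = -0.35352.
A* = -0.229739 + -0.35352 = -0.5833

-0.5833


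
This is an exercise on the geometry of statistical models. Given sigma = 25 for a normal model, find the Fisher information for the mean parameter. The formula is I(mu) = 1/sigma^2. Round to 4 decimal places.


The Fisher information for the mean of a normal distribution is I(mu) = 1/sigma^2.
sigma = 25, so sigma^2 = 625.
I(mu) = 1/625 = 0.0016

0.0016


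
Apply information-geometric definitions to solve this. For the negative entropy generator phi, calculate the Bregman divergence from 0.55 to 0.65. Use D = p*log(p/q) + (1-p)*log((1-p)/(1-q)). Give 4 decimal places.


Bregman divergence with negative entropy generator:
D = p*log(p/q) + (1-p)*log((1-p)/(1-q)).
p = 0.55, q = 0.65.
p*log(p/q) = 0.55*log(0.55/0.65) = -0.09188.
(1-p)*log((1-p)/(1-q)) = 0.45*log(0.45/0.35) = 0.113091.
D = -0.09188 + 0.113091 = 0.0212

0.0212


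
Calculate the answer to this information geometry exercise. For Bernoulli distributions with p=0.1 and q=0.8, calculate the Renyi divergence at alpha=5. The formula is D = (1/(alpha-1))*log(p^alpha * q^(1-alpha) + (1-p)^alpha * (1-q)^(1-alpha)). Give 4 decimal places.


Renyi divergence of order alpha between Bernoulli distributions:
D = (1/(alpha-1))*log(p^alpha * q^(1-alpha) + (1-p)^alpha * (1-q)^(1-alpha)).
alpha = 5, p = 0.1, q = 0.8.
p^alpha * q^(1-alpha) = 0.1^5 * 0.8^-4 = 2.4e-05.
(1-p)^alpha * (1-q)^(1-alpha) = 0.9^5 * 0.2^-4 = 369.05625.
sum = 2.4e-05 + 369.05625 = 369.056274.
D = (1/4)*log(369.056274) = 1.4777

1.4777


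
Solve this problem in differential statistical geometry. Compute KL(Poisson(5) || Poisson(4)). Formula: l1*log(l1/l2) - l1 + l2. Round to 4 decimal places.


KL divergence for Poisson:
KL = l1*log(l1/l2) - l1 + l2.
l1 = 5, l2 = 4.
log(5/4) = 0.223144.
l1*log(l1/l2) = 5 * 0.223144 = 1.115718.
KL = 1.115718 - 5 + 4 = 0.1157

0.1157


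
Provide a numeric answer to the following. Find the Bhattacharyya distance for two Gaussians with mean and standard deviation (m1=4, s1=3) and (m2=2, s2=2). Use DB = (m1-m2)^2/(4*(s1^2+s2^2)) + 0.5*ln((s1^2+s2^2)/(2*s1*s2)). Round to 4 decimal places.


Bhattacharyya distance between two Gaussians:
DB = (m1-m2)^2/(4*(s1^2+s2^2)) + (1/2)*ln((s1^2+s2^2)/(2*s1*s2)).
(m1-m2)^2 = (2)^2 = 4.
s1^2+s2^2 = 9 + 4 = 13.
term1 = 4/52 = 0.076923.
term2 = 0.5*ln(13/12.0) = 0.040021.
DB = 0.076923 + 0.040021 = 0.1169

0.1169


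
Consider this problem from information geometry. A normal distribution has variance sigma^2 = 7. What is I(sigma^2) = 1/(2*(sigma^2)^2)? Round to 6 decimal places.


Fisher information for variance: I(sigma^2) = 1/(2*sigma^4).
sigma^2 = 7, so sigma^4 = 49.
I = 1/(2*49) = 1/98 = 0.010204

0.010204


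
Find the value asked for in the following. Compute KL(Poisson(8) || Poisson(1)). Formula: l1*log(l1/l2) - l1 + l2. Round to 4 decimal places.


KL divergence for Poisson:
KL = l1*log(l1/l2) - l1 + l2.
l1 = 8, l2 = 1.
log(8/1) = 2.079442.
l1*log(l1/l2) = 8 * 2.079442 = 16.635532.
KL = 16.635532 - 8 + 1 = 9.6355

9.6355


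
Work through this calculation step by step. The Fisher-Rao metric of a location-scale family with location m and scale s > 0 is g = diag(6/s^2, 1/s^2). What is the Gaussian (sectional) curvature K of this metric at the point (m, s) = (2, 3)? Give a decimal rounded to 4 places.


The metric has the form g = (A dm^2 + B ds^2)/s^2 with A = 6, B = 1.
Substitute u = sqrt(A/B)*m: g = B*(du^2 + ds^2)/s^2, i.e. B times the
Poincare upper half-plane metric, which has constant Gaussian curvature -1.
Scaling a 2D metric by a constant c divides the Gaussian curvature by c,
so K = -1/B = -1/(1) = -1.0000 everywhere (the point (m, s) = (2, 3) is irrelevant:
the curvature is constant).
The requested Gaussian curvature is K = -1.0000.

-1.0000


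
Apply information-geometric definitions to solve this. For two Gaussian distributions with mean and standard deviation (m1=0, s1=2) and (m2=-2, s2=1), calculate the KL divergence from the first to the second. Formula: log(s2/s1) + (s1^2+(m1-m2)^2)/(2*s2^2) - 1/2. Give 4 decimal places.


KL divergence between normal distributions:
KL = log(s2/s1) + (s1^2 + (m1-m2)^2)/(2*s2^2) - 1/2.
log(1/2) = -0.693147.
(2^2 + (0--2)^2)/(2*1^2) = (4 + 4)/2 = 4.0.
KL = -0.693147 + 4.0 - 0.5 = 2.8069

2.8069


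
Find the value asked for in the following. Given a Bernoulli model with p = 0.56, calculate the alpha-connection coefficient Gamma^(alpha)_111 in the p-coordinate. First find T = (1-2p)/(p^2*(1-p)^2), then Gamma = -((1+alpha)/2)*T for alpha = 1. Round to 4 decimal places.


Skewness (Amari-Chentsov) tensor: T = (1-2p)/(p^2*(1-p)^2).
p = 0.56, 1-2p = -0.12, p^2 = 0.3136, (1-p)^2 = 0.1936.
T = -0.12/(0.3136 * 0.1936) = -1.976514.
In the p-coordinate, Gamma^(alpha) = Gamma^(0) - (alpha/2)*T with Gamma^(0) = (1/2)*g'(p) = -T/2,
so Gamma^(alpha) = -((1+alpha)/2)*T.
alpha = 1, -(1+alpha)/2 = -1.0.
Gamma = -1.0 * -1.976514 = 1.9765

1.9765


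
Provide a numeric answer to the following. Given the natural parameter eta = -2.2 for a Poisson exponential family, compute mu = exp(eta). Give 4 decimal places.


Expectation parameter for Poisson exponential family:
mu = exp(eta).
eta = -2.2.
mu = exp(-2.2) = 0.1108

0.1108


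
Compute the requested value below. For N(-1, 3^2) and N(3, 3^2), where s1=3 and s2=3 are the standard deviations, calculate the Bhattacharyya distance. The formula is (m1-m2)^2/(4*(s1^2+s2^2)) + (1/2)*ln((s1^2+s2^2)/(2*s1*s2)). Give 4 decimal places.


Bhattacharyya distance between two Gaussians:
DB = (m1-m2)^2/(4*(s1^2+s2^2)) + (1/2)*ln((s1^2+s2^2)/(2*s1*s2)).
(m1-m2)^2 = (-4)^2 = 16.
s1^2+s2^2 = 9 + 9 = 18.
term1 = 16/72 = 0.222222.
term2 = 0.5*ln(18/18.0) = 0.0.
DB = 0.222222 + 0.0 = 0.2222

0.2222


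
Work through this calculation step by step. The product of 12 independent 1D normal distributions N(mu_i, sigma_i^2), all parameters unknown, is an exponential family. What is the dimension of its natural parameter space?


Exponential family dimension calculation:
Each univariate normal has two natural parameters (mu/sigma^2 and -1/(2 sigma^2)).
With 12 independent components, dim = 2 * 12 = 24.

24


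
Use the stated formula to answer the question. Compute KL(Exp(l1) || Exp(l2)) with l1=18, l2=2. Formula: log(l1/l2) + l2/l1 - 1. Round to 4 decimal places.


KL divergence for exponential family:
KL = log(l1/l2) + l2/l1 - 1.
log(18/2) = 2.197225.
2/18 = 0.111111.
KL = 2.197225 + 0.111111 - 1 = 1.3083

1.3083


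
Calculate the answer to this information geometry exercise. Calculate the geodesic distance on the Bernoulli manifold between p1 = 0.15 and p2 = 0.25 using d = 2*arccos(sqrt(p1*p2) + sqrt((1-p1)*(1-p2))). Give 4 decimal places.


Geodesic distance on Bernoulli manifold:
d(p1,p2) = 2*arccos(sqrt(p1*p2) + sqrt((1-p1)*(1-p2))).
sqrt(p1*p2) = sqrt(0.15*0.25) = 0.193649.
sqrt((1-p1)*(1-p2)) = sqrt(0.85*0.75) = 0.798436.
arg = 0.193649 + 0.798436 = 0.992085.
d = 2*arccos(0.992085) = 0.2518

0.2518
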